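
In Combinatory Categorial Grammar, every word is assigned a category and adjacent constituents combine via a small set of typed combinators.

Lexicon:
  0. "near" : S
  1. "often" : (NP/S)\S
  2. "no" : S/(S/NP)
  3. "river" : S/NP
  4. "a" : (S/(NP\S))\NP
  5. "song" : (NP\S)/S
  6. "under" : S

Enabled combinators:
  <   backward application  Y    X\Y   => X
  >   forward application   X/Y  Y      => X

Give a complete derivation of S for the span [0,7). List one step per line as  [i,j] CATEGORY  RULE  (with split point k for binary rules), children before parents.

[0,1] S  lex  "near"
[1,2] (NP/S)\S  lex  "often"
[0,2] NP/S  <  k=1
[2,3] S/(S/NP)  lex  "no"
[3,4] S/NP  lex  "river"
[2,4] S  >  k=3
[0,4] NP  >  k=2
[4,5] (S/(NP\S))\NP  lex  "a"
[0,5] S/(NP\S)  <  k=4
[5,6] (NP\S)/S  lex  "song"
[6,7] S  lex  "under"
[5,7] NP\S  >  k=6
[0,7] S  >  k=5

[0,7] S   >
  [0,5] S/(NP\S)   <
    [0,4] NP   >
      [0,2] NP/S   <
        [0,1] "near" : S
        [1,2] "often" : (NP/S)\S
      [2,4] S   >
        [2,3] "no" : S/(S/NP)
        [3,4] "river" : S/NP
    [4,5] "a" : (S/(NP\S))\NP
  [5,7] NP\S   >
    [5,6] "song" : (NP\S)/S
    [6,7] "under" : S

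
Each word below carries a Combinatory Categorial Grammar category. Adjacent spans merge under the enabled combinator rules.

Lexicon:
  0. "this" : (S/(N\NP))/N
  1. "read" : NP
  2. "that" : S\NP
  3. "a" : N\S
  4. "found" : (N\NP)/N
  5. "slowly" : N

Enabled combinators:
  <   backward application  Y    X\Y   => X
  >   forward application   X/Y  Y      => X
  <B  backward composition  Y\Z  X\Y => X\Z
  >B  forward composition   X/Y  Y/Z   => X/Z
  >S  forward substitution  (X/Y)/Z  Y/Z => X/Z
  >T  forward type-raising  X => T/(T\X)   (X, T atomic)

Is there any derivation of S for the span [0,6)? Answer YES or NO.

[0,6] S   >
  [0,4] S/(N\NP)   >
    [0,1] "this" : (S/(N\NP))/N
    [1,4] N   <
      [1,2] "read" : NP
      [2,4] N\NP   <B
        [2,3] "that" : S\NP
        [3,4] "a" : N\S
  [4,6] N\NP   >
    [4,5] "found" : (N\NP)/N
    [5,6] "slowly" : N

YES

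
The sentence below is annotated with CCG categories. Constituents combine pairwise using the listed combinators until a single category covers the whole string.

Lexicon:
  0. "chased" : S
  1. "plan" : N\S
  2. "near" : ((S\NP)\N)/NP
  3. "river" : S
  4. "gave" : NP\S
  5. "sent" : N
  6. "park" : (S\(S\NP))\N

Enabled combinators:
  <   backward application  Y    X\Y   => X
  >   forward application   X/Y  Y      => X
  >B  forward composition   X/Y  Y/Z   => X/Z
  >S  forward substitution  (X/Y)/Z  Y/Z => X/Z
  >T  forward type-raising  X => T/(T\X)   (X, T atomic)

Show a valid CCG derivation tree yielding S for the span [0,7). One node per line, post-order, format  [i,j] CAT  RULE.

[0,7] S   <
  [0,5] S\NP   <
    [0,2] N   <
      [0,1] "chased" : S
      [1,2] "plan" : N\S
    [2,5] (S\NP)\N   >
      [2,3] "near" : ((S\NP)\N)/NP
      [3,5] NP   >
        [3,4] NP/(NP\S)   >T
          [3,4] "river" : S
        [4,5] "gave" : NP\S
  [5,7] S\(S\NP)   <
    [5,6] "sent" : N
    [6,7] "park" : (S\(S\NP))\N

[0,1] S  lex  "chased"
[1,2] N\S  lex  "plan"
[0,2] N  <  k=1
[2,3] ((S\NP)\N)/NP  lex  "near"
[3,4] S  lex  "river"
[3,4] NP/(NP\S)  >T
[4,5] NP\S  lex  "gave"
[3,5] NP  >  k=4
[2,5] (S\NP)\N  >  k=3
[0,5] S\NP  <  k=2
[5,6] N  lex  "sent"
[6,7] (S\(S\NP))\N  lex  "park"
[5,7] S\(S\NP)  <  k=6
[0,7] S  <  k=5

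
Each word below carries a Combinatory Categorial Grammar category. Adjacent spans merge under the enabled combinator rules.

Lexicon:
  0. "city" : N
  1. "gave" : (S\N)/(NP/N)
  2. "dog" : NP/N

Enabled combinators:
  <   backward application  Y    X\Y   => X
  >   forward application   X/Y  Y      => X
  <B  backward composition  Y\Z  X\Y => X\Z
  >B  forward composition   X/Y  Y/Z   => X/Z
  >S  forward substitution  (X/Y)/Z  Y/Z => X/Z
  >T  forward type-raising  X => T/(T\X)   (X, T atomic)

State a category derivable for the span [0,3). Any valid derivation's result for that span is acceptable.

[0,3] S   <
  [0,1] "city" : N
  [1,3] S\N   >
    [1,2] "gave" : (S\N)/(NP/N)
    [2,3] "dog" : NP/N

S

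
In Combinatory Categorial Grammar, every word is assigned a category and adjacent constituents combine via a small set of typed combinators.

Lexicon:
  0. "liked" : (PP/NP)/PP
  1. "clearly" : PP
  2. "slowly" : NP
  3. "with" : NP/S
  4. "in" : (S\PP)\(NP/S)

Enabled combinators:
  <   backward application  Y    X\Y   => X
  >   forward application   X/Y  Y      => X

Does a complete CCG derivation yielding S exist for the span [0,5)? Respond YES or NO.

[0,5] S   <
  [0,3] PP   >
    [0,2] PP/NP   >
      [0,1] "liked" : (PP/NP)/PP
      [1,2] "clearly" : PP
    [2,3] "slowly" : NP
  [3,5] S\PP   <
    [3,4] "with" : NP/S
    [4,5] "in" : (S\PP)\(NP/S)

YES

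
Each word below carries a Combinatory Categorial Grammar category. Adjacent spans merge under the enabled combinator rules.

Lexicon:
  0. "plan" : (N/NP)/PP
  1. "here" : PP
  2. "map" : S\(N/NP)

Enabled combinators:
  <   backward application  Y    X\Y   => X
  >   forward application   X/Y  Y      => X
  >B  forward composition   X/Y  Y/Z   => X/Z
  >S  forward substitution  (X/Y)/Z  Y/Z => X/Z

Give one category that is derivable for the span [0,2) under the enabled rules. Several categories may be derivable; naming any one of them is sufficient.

N/NP

[0,3] S   <
  [0,2] N/NP   >
    [0,1] "plan" : (N/NP)/PP
    [1,2] "here" : PP
  [2,3] "map" : S\(N/NP)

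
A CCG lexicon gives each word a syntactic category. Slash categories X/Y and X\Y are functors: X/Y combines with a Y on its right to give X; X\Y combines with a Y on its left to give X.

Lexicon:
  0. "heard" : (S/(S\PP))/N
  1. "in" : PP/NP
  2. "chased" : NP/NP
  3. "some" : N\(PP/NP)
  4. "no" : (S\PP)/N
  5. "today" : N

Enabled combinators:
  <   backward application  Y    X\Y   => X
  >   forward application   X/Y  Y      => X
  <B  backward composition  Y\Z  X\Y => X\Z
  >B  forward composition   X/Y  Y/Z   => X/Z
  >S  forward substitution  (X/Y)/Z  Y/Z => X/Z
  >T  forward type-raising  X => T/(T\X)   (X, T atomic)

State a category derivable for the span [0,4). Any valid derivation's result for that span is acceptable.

[0,6] S   >
  [0,4] S/(S\PP)   >
    [0,1] "heard" : (S/(S\PP))/N
    [1,4] N   <
      [1,3] PP/NP   >B
        [1,2] "in" : PP/NP
        [2,3] "chased" : NP/NP
      [3,4] "some" : N\(PP/NP)
  [4,6] S\PP   >
    [4,5] "no" : (S\PP)/N
    [5,6] "today" : N

S/(S\PP)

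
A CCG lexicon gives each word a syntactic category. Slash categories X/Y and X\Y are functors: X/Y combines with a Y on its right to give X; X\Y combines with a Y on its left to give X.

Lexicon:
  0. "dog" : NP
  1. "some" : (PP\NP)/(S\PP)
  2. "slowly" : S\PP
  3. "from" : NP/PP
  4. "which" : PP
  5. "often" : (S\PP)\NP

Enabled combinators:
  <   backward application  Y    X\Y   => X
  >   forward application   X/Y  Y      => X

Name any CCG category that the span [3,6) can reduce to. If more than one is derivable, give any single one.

S\PP

[0,6] S   <
  [0,3] PP   <
    [0,1] "dog" : NP
    [1,3] PP\NP   >
      [1,2] "some" : (PP\NP)/(S\PP)
      [2,3] "slowly" : S\PP
  [3,6] S\PP   <
    [3,5] NP   >
      [3,4] "from" : NP/PP
      [4,5] "which" : PP
    [5,6] "often" : (S\PP)\NP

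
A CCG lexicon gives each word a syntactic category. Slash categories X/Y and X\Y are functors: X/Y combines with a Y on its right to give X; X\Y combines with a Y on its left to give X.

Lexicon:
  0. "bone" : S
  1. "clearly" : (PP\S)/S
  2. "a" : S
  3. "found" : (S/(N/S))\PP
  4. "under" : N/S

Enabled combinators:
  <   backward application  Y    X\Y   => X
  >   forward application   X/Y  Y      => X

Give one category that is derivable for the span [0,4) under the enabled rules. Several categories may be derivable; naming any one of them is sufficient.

S/(N/S)

[0,5] S   >
  [0,4] S/(N/S)   <
    [0,3] PP   <
      [0,1] "bone" : S
      [1,3] PP\S   >
        [1,2] "clearly" : (PP\S)/S
        [2,3] "a" : S
    [3,4] "found" : (S/(N/S))\PP
  [4,5] "under" : N/S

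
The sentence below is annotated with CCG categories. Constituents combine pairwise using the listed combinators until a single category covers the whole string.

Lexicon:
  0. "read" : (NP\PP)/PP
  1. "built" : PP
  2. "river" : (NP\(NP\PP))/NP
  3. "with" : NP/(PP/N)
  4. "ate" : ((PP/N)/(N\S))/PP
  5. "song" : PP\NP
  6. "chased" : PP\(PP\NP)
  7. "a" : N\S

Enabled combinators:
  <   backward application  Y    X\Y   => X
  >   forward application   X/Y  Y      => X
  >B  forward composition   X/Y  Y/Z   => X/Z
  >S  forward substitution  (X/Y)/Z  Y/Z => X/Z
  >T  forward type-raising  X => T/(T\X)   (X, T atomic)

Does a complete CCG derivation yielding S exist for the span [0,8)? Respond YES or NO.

NO

(NP\PP)/PP PP (NP\(NP\PP))/NP NP/(PP/N) ((PP/N)/(N\S))/PP PP\NP PP\(PP\NP) N\S
CKY chart[0,8] = {N/(N\NP), NP, NP/(NP\NP), PP/(PP\NP), S/(S\NP)}; S ∉ chart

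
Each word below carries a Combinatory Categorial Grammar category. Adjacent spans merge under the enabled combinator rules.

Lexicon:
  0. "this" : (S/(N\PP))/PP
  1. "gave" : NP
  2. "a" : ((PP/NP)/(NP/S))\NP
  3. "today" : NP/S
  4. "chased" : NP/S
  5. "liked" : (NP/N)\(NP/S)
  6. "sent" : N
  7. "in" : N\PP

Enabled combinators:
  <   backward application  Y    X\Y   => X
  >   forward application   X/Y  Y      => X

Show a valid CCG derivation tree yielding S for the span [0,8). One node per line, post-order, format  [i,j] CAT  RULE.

[0,8] S   >
  [0,7] S/(N\PP)   >
    [0,1] "this" : (S/(N\PP))/PP
    [1,7] PP   >
      [1,4] PP/NP   >
        [1,3] (PP/NP)/(NP/S)   <
          [1,2] "gave" : NP
          [2,3] "a" : ((PP/NP)/(NP/S))\NP
        [3,4] "today" : NP/S
      [4,7] NP   >
        [4,6] NP/N   <
          [4,5] "chased" : NP/S
          [5,6] "liked" : (NP/N)\(NP/S)
        [6,7] "sent" : N
  [7,8] "in" : N\PP

[0,1] (S/(N\PP))/PP  lex  "this"
[1,2] NP  lex  "gave"
[2,3] ((PP/NP)/(NP/S))\NP  lex  "a"
[1,3] (PP/NP)/(NP/S)  <  k=2
[3,4] NP/S  lex  "today"
[1,4] PP/NP  >  k=3
[4,5] NP/S  lex  "chased"
[5,6] (NP/N)\(NP/S)  lex  "liked"
[4,6] NP/N  <  k=5
[6,7] N  lex  "sent"
[4,7] NP  >  k=6
[1,7] PP  >  k=4
[0,7] S/(N\PP)  >  k=1
[7,8] N\PP  lex  "in"
[0,8] S  >  k=7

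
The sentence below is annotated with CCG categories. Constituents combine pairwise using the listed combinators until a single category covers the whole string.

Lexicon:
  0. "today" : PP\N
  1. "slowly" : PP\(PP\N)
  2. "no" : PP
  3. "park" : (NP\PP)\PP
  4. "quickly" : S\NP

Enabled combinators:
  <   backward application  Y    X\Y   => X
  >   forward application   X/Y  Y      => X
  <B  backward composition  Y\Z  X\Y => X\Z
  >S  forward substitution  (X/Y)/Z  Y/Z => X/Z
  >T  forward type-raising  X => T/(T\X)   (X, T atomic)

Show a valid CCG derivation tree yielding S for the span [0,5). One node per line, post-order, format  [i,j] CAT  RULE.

[0,5] S   <
  [0,2] PP   <
    [0,1] "today" : PP\N
    [1,2] "slowly" : PP\(PP\N)
  [2,5] S\PP   <B
    [2,4] NP\PP   <
      [2,3] "no" : PP
      [3,4] "park" : (NP\PP)\PP
    [4,5] "quickly" : S\NP

[0,1] PP\N  lex  "today"
[1,2] PP\(PP\N)  lex  "slowly"
[0,2] PP  <  k=1
[2,3] PP  lex  "no"
[3,4] (NP\PP)\PP  lex  "park"
[2,4] NP\PP  <  k=3
[4,5] S\NP  lex  "quickly"
[2,5] S\PP  <B  k=4
[0,5] S  <  k=2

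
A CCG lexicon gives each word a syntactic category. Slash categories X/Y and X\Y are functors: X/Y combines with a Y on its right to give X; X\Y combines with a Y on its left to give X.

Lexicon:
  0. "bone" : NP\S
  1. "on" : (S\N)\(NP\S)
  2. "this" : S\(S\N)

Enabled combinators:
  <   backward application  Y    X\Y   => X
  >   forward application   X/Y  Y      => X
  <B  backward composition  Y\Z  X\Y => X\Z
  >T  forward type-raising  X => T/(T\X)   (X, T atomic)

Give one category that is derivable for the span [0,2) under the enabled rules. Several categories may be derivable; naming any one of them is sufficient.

[0,3] S   <
  [0,2] S\N   <
    [0,1] "bone" : NP\S
    [1,2] "on" : (S\N)\(NP\S)
  [2,3] "this" : S\(S\N)

S\N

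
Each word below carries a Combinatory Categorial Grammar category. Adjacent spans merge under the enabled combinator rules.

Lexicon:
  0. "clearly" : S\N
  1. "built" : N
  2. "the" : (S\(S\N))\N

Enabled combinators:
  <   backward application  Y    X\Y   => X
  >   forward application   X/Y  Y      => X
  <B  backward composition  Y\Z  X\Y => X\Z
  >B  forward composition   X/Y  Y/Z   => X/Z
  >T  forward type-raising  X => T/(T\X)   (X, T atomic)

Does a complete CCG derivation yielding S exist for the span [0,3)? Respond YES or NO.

YES

[0,3] S   <
  [0,1] "clearly" : S\N
  [1,3] S\(S\N)   <
    [1,2] "built" : N
    [2,3] "the" : (S\(S\N))\N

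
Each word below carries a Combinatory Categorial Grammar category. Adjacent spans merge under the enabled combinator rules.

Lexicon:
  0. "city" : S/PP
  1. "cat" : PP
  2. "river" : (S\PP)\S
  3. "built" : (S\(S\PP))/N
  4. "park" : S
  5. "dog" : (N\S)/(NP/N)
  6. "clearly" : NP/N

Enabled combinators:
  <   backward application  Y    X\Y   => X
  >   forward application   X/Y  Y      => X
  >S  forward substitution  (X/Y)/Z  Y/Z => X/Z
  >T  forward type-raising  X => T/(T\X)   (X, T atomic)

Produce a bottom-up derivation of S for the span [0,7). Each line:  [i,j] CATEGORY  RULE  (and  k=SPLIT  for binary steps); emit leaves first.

[0,7] S   <
  [0,3] S\PP   <
    [0,2] S   >
      [0,1] "city" : S/PP
      [1,2] "cat" : PP
    [2,3] "river" : (S\PP)\S
  [3,7] S\(S\PP)   >
    [3,4] "built" : (S\(S\PP))/N
    [4,7] N   <
      [4,5] "park" : S
      [5,7] N\S   >
        [5,6] "dog" : (N\S)/(NP/N)
        [6,7] "clearly" : NP/N

[0,1] S/PP  lex  "city"
[1,2] PP  lex  "cat"
[0,2] S  >  k=1
[2,3] (S\PP)\S  lex  "river"
[0,3] S\PP  <  k=2
[3,4] (S\(S\PP))/N  lex  "built"
[4,5] S  lex  "park"
[5,6] (N\S)/(NP/N)  lex  "dog"
[6,7] NP/N  lex  "clearly"
[5,7] N\S  >  k=6
[4,7] N  <  k=5
[3,7] S\(S\PP)  >  k=4
[0,7] S  <  k=3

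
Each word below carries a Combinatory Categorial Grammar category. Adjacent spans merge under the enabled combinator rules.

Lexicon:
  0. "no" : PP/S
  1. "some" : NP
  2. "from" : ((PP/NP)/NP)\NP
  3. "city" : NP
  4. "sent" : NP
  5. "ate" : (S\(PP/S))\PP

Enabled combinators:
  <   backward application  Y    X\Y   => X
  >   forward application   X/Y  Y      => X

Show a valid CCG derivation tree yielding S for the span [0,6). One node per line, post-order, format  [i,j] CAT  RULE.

[0,6] S   <
  [0,1] "no" : PP/S
  [1,6] S\(PP/S)   <
    [1,5] PP   >
      [1,4] PP/NP   >
        [1,3] (PP/NP)/NP   <
          [1,2] "some" : NP
          [2,3] "from" : ((PP/NP)/NP)\NP
        [3,4] "city" : NP
      [4,5] "sent" : NP
    [5,6] "ate" : (S\(PP/S))\PP

[0,1] PP/S  lex  "no"
[1,2] NP  lex  "some"
[2,3] ((PP/NP)/NP)\NP  lex  "from"
[1,3] (PP/NP)/NP  <  k=2
[3,4] NP  lex  "city"
[1,4] PP/NP  >  k=3
[4,5] NP  lex  "sent"
[1,5] PP  >  k=4
[5,6] (S\(PP/S))\PP  lex  "ate"
[1,6] S\(PP/S)  <  k=5
[0,6] S  <  k=1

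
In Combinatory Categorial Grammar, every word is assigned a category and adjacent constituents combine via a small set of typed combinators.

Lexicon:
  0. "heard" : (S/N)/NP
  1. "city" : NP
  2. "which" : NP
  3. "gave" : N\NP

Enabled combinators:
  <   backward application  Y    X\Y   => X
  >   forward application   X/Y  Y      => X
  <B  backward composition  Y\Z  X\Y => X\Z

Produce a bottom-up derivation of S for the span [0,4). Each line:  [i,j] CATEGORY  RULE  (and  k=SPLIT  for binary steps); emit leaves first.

[0,1] (S/N)/NP  lex  "heard"
[1,2] NP  lex  "city"
[0,2] S/N  >  k=1
[2,3] NP  lex  "which"
[3,4] N\NP  lex  "gave"
[2,4] N  <  k=3
[0,4] S  >  k=2

[0,4] S   >
  [0,2] S/N   >
    [0,1] "heard" : (S/N)/NP
    [1,2] "city" : NP
  [2,4] N   <
    [2,3] "which" : NP
    [3,4] "gave" : N\NP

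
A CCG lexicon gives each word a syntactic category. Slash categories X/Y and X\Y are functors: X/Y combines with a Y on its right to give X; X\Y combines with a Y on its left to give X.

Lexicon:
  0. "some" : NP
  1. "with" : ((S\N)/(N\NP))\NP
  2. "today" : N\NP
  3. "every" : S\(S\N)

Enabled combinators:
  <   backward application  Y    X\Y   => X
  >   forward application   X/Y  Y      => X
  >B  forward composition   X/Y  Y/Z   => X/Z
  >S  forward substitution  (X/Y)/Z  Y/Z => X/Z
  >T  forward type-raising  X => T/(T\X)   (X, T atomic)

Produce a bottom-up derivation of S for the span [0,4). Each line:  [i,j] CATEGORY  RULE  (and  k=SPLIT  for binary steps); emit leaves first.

[0,1] NP  lex  "some"
[1,2] ((S\N)/(N\NP))\NP  lex  "with"
[0,2] (S\N)/(N\NP)  <  k=1
[2,3] N\NP  lex  "today"
[0,3] S\N  >  k=2
[3,4] S\(S\N)  lex  "every"
[0,4] S  <  k=3

[0,4] S   <
  [0,3] S\N   >
    [0,2] (S\N)/(N\NP)   <
      [0,1] "some" : NP
      [1,2] "with" : ((S\N)/(N\NP))\NP
    [2,3] "today" : N\NP
  [3,4] "every" : S\(S\N)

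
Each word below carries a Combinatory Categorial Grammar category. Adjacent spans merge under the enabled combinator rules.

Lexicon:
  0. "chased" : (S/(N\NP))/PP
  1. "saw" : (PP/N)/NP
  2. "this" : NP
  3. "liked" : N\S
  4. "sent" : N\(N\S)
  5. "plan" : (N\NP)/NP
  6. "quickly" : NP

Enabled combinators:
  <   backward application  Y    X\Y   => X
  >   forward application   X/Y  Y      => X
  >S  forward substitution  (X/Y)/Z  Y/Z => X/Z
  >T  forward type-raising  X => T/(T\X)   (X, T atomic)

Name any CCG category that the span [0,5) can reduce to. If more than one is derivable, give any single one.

[0,7] S   >
  [0,5] S/(N\NP)   >
    [0,1] "chased" : (S/(N\NP))/PP
    [1,5] PP   >
      [1,3] PP/N   >
        [1,2] "saw" : (PP/N)/NP
        [2,3] "this" : NP
      [3,5] N   <
        [3,4] "liked" : N\S
        [4,5] "sent" : N\(N\S)
  [5,7] N\NP   >
    [5,6] "plan" : (N\NP)/NP
    [6,7] "quickly" : NP

S/(N\NP)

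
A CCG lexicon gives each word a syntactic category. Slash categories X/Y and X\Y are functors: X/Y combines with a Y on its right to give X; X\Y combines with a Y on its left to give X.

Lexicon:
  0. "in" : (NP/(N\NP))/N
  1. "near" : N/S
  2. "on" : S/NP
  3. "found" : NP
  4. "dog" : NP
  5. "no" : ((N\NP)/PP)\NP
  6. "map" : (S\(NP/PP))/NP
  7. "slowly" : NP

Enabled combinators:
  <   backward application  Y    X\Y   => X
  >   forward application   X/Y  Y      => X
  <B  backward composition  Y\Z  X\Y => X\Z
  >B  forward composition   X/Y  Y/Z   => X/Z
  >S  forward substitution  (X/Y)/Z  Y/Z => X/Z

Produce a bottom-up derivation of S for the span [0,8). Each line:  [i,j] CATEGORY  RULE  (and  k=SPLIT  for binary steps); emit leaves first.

[0,8] S   <
  [0,6] NP/PP   >B
    [0,4] NP/(N\NP)   >
      [0,1] "in" : (NP/(N\NP))/N
      [1,4] N   >
        [1,2] "near" : N/S
        [2,4] S   >
          [2,3] "on" : S/NP
          [3,4] "found" : NP
    [4,6] (N\NP)/PP   <
      [4,5] "dog" : NP
      [5,6] "no" : ((N\NP)/PP)\NP
  [6,8] S\(NP/PP)   >
    [6,7] "map" : (S\(NP/PP))/NP
    [7,8] "slowly" : NP

[0,1] (NP/(N\NP))/N  lex  "in"
[1,2] N/S  lex  "near"
[2,3] S/NP  lex  "on"
[3,4] NP  lex  "found"
[2,4] S  >  k=3
[1,4] N  >  k=2
[0,4] NP/(N\NP)  >  k=1
[4,5] NP  lex  "dog"
[5,6] ((N\NP)/PP)\NP  lex  "no"
[4,6] (N\NP)/PP  <  k=5
[0,6] NP/PP  >B  k=4
[6,7] (S\(NP/PP))/NP  lex  "map"
[7,8] NP  lex  "slowly"
[6,8] S\(NP/PP)  >  k=7
[0,8] S  <  k=6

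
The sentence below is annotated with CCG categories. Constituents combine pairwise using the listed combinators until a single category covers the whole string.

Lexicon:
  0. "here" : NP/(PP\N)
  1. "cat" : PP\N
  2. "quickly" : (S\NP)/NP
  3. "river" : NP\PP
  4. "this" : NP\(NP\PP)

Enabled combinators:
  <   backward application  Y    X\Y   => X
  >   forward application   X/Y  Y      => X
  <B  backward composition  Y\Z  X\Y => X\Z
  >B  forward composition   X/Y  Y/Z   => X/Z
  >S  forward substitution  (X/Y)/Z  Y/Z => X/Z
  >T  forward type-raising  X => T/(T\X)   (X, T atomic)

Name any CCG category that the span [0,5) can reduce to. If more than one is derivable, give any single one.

[0,5] S   <
  [0,2] NP   >
    [0,1] "here" : NP/(PP\N)
    [1,2] "cat" : PP\N
  [2,5] S\NP   >
    [2,3] "quickly" : (S\NP)/NP
    [3,5] NP   <
      [3,4] "river" : NP\PP
      [4,5] "this" : NP\(NP\PP)

S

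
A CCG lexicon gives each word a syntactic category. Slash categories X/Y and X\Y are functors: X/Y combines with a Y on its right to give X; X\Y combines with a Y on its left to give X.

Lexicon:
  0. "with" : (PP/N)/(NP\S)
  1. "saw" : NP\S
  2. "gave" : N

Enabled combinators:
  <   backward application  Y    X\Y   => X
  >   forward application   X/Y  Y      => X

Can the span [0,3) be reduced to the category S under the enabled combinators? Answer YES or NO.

NO

(PP/N)/(NP\S) NP\S N
CKY chart[0,3] = {PP}; S ∉ chart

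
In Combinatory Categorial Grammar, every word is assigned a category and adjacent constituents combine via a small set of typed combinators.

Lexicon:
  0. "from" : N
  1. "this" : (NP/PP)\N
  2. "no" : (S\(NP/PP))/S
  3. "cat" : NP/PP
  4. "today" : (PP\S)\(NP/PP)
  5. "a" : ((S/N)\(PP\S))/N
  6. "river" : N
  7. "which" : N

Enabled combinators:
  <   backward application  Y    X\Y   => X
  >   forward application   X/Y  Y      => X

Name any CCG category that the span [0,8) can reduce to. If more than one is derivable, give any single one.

[0,8] S   <
  [0,2] NP/PP   <
    [0,1] "from" : N
    [1,2] "this" : (NP/PP)\N
  [2,8] S\(NP/PP)   >
    [2,3] "no" : (S\(NP/PP))/S
    [3,8] S   >
      [3,7] S/N   <
        [3,5] PP\S   <
          [3,4] "cat" : NP/PP
          [4,5] "today" : (PP\S)\(NP/PP)
        [5,7] (S/N)\(PP\S)   >
          [5,6] "a" : ((S/N)\(PP\S))/N
          [6,7] "river" : N
      [7,8] "which" : N

S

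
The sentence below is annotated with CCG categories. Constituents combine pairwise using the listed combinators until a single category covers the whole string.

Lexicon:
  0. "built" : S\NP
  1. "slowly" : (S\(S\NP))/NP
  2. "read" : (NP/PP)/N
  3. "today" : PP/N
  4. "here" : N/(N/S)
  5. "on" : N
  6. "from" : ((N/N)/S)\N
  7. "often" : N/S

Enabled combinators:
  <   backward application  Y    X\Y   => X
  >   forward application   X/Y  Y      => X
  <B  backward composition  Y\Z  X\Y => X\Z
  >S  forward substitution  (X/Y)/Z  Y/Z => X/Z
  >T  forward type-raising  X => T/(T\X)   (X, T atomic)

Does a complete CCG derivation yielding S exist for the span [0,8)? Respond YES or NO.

YES

[0,8] S   <
  [0,1] "built" : S\NP
  [1,8] S\(S\NP)   >
    [1,2] "slowly" : (S\(S\NP))/NP
    [2,8] NP   >
      [2,4] NP/N   >S
        [2,3] "read" : (NP/PP)/N
        [3,4] "today" : PP/N
      [4,8] N   >
        [4,5] "here" : N/(N/S)
        [5,8] N/S   >S
          [5,7] (N/N)/S   <
            [5,6] "on" : N
            [6,7] "from" : ((N/N)/S)\N
          [7,8] "often" : N/S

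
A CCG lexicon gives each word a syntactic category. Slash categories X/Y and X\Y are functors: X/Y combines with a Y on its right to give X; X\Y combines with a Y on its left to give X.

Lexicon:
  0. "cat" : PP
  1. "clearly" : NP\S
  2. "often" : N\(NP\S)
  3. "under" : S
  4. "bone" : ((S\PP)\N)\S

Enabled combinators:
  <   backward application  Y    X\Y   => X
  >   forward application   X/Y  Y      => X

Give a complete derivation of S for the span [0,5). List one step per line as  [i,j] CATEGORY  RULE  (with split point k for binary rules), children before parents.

[0,5] S   <
  [0,1] "cat" : PP
  [1,5] S\PP   <
    [1,3] N   <
      [1,2] "clearly" : NP\S
      [2,3] "often" : N\(NP\S)
    [3,5] (S\PP)\N   <
      [3,4] "under" : S
      [4,5] "bone" : ((S\PP)\N)\S

[0,1] PP  lex  "cat"
[1,2] NP\S  lex  "clearly"
[2,3] N\(NP\S)  lex  "often"
[1,3] N  <  k=2
[3,4] S  lex  "under"
[4,5] ((S\PP)\N)\S  lex  "bone"
[3,5] (S\PP)\N  <  k=4
[1,5] S\PP  <  k=3
[0,5] S  <  k=1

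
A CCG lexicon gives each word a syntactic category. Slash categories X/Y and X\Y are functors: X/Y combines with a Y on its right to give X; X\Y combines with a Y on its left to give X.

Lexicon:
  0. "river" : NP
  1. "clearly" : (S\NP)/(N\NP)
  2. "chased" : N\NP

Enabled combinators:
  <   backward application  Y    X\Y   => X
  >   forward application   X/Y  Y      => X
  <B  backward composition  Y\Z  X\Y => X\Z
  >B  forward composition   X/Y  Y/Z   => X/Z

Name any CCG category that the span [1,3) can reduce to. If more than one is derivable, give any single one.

S\NP

[0,3] S   <
  [0,1] "river" : NP
  [1,3] S\NP   >
    [1,2] "clearly" : (S\NP)/(N\NP)
    [2,3] "chased" : N\NP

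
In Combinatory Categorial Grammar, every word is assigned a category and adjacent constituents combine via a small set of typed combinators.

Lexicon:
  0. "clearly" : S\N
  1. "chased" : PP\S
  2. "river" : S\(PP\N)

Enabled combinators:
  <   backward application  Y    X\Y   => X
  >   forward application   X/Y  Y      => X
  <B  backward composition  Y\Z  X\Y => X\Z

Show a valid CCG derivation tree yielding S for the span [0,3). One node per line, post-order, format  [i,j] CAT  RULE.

[0,1] S\N  lex  "clearly"
[1,2] PP\S  lex  "chased"
[0,2] PP\N  <B  k=1
[2,3] S\(PP\N)  lex  "river"
[0,3] S  <  k=2

[0,3] S   <
  [0,2] PP\N   <B
    [0,1] "clearly" : S\N
    [1,2] "chased" : PP\S
  [2,3] "river" : S\(PP\N)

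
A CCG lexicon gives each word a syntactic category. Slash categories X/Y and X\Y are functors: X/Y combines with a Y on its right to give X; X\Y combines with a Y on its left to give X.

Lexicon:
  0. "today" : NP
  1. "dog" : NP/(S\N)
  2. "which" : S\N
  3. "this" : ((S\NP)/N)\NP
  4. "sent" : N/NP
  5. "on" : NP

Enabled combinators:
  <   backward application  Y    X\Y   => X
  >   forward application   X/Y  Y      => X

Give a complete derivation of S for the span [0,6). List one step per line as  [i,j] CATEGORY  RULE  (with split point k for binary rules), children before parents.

[0,1] NP  lex  "today"
[1,2] NP/(S\N)  lex  "dog"
[2,3] S\N  lex  "which"
[1,3] NP  >  k=2
[3,4] ((S\NP)/N)\NP  lex  "this"
[1,4] (S\NP)/N  <  k=3
[4,5] N/NP  lex  "sent"
[5,6] NP  lex  "on"
[4,6] N  >  k=5
[1,6] S\NP  >  k=4
[0,6] S  <  k=1

[0,6] S   <
  [0,1] "today" : NP
  [1,6] S\NP   >
    [1,4] (S\NP)/N   <
      [1,3] NP   >
        [1,2] "dog" : NP/(S\N)
        [2,3] "which" : S\N
      [3,4] "this" : ((S\NP)/N)\NP
    [4,6] N   >
      [4,5] "sent" : N/NP
      [5,6] "on" : NP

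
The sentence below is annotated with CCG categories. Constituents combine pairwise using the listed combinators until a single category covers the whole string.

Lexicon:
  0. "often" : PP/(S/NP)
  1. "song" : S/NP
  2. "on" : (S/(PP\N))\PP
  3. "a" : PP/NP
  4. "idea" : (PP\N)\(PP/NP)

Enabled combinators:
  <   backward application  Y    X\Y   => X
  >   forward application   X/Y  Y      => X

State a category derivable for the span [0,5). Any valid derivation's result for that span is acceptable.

S

[0,5] S   >
  [0,3] S/(PP\N)   <
    [0,2] PP   >
      [0,1] "often" : PP/(S/NP)
      [1,2] "song" : S/NP
    [2,3] "on" : (S/(PP\N))\PP
  [3,5] PP\N   <
    [3,4] "a" : PP/NP
    [4,5] "idea" : (PP\N)\(PP/NP)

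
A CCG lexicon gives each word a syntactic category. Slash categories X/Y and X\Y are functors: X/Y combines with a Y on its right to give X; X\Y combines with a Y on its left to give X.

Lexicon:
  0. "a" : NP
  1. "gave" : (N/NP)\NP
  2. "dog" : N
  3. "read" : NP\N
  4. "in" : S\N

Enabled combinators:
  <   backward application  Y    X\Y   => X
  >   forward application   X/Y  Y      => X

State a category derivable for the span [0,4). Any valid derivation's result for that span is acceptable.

N

[0,5] S   <
  [0,4] N   >
    [0,2] N/NP   <
      [0,1] "a" : NP
      [1,2] "gave" : (N/NP)\NP
    [2,4] NP   <
      [2,3] "dog" : N
      [3,4] "read" : NP\N
  [4,5] "in" : S\N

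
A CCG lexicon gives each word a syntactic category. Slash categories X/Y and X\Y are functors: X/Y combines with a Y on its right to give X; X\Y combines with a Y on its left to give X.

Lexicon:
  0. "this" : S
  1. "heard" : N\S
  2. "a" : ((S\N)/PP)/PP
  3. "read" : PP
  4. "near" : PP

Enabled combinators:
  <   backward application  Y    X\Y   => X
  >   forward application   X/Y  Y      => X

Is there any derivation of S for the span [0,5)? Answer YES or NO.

[0,5] S   <
  [0,2] N   <
    [0,1] "this" : S
    [1,2] "heard" : N\S
  [2,5] S\N   >
    [2,4] (S\N)/PP   >
      [2,3] "a" : ((S\N)/PP)/PP
      [3,4] "read" : PP
    [4,5] "near" : PP

YES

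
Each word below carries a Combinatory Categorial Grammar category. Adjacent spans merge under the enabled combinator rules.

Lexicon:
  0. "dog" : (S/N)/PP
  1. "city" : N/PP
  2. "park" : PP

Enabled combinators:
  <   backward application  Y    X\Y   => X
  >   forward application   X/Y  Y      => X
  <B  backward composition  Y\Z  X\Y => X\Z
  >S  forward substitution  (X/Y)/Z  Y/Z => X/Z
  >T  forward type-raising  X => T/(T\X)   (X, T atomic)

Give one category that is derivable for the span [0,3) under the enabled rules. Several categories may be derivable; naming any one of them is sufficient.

S

[0,3] S   >
  [0,2] S/PP   >S
    [0,1] "dog" : (S/N)/PP
    [1,2] "city" : N/PP
  [2,3] "park" : PP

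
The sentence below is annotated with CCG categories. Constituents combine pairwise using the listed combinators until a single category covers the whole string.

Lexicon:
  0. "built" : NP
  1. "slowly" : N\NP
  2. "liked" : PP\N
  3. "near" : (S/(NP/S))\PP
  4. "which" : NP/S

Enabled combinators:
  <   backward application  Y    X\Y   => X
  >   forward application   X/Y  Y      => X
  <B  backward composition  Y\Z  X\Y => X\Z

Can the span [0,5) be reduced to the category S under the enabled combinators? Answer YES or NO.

[0,5] S   >
  [0,4] S/(NP/S)   <
    [0,3] PP   <
      [0,2] N   <
        [0,1] "built" : NP
        [1,2] "slowly" : N\NP
      [2,3] "liked" : PP\N
    [3,4] "near" : (S/(NP/S))\PP
  [4,5] "which" : NP/S

YES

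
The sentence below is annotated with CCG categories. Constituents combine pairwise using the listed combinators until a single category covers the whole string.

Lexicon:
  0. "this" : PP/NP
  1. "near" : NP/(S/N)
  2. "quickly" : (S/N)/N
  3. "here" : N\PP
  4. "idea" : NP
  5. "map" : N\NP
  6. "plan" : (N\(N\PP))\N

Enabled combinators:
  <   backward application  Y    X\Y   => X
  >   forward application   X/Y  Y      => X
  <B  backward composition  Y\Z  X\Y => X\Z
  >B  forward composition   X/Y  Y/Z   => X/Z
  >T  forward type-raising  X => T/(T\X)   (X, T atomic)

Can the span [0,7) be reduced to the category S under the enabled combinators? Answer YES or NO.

PP/NP NP/(S/N) (S/N)/N N\PP NP N\NP (N\(N\PP))\N
CKY chart[0,7] = {N/(N\PP), NP/(NP\PP), PP, PP/(NP\NP), PP/(N\N), PP/(PP\PP), S/(S\PP)}; S ∉ chart

NO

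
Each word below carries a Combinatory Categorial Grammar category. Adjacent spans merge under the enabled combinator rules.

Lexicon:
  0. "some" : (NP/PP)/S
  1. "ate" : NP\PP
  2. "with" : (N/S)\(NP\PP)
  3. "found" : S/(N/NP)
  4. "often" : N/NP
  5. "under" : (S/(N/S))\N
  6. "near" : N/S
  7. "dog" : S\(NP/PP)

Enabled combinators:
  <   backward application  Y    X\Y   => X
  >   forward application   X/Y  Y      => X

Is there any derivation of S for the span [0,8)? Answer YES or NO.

YES

[0,8] S   <
  [0,7] NP/PP   >
    [0,1] "some" : (NP/PP)/S
    [1,7] S   >
      [1,6] S/(N/S)   <
        [1,5] N   >
          [1,3] N/S   <
            [1,2] "ate" : NP\PP
            [2,3] "with" : (N/S)\(NP\PP)
          [3,5] S   >
            [3,4] "found" : S/(N/NP)
            [4,5] "often" : N/NP
        [5,6] "under" : (S/(N/S))\N
      [6,7] "near" : N/S
  [7,8] "dog" : S\(NP/PP)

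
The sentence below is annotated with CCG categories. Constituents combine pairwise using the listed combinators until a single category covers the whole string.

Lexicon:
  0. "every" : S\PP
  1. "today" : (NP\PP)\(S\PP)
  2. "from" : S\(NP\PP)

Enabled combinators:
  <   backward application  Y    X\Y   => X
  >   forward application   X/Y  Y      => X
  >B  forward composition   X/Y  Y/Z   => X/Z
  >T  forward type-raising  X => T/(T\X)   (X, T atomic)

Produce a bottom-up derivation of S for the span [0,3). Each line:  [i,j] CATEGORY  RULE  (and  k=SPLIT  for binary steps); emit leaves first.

[0,3] S   <
  [0,2] NP\PP   <
    [0,1] "every" : S\PP
    [1,2] "today" : (NP\PP)\(S\PP)
  [2,3] "from" : S\(NP\PP)

[0,1] S\PP  lex  "every"
[1,2] (NP\PP)\(S\PP)  lex  "today"
[0,2] NP\PP  <  k=1
[2,3] S\(NP\PP)  lex  "from"
[0,3] S  <  k=2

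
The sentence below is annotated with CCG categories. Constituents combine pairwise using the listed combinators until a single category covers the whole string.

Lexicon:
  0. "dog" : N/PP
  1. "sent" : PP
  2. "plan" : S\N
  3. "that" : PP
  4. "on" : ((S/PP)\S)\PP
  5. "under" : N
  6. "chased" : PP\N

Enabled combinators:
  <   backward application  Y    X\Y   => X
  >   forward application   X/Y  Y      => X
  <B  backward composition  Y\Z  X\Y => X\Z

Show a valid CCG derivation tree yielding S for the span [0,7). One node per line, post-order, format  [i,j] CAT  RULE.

[0,7] S   >
  [0,5] S/PP   <
    [0,3] S   <
      [0,2] N   >
        [0,1] "dog" : N/PP
        [1,2] "sent" : PP
      [2,3] "plan" : S\N
    [3,5] (S/PP)\S   <
      [3,4] "that" : PP
      [4,5] "on" : ((S/PP)\S)\PP
  [5,7] PP   <
    [5,6] "under" : N
    [6,7] "chased" : PP\N

[0,1] N/PP  lex  "dog"
[1,2] PP  lex  "sent"
[0,2] N  >  k=1
[2,3] S\N  lex  "plan"
[0,3] S  <  k=2
[3,4] PP  lex  "that"
[4,5] ((S/PP)\S)\PP  lex  "on"
[3,5] (S/PP)\S  <  k=4
[0,5] S/PP  <  k=3
[5,6] N  lex  "under"
[6,7] PP\N  lex  "chased"
[5,7] PP  <  k=6
[0,7] S  >  k=5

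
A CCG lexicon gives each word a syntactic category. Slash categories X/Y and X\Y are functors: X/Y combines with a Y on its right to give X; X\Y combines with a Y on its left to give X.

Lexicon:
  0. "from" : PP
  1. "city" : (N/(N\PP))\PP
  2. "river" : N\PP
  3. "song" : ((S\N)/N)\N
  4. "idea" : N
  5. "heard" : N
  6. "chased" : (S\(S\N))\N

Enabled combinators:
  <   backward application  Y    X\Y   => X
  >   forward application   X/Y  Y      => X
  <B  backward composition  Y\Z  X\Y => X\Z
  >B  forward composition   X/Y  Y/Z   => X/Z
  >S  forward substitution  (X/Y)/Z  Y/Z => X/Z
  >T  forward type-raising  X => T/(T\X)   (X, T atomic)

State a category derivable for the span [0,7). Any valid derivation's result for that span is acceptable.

S

[0,7] S   <
  [0,5] S\N   >
    [0,4] (S\N)/N   <
      [0,3] N   >
        [0,2] N/(N\PP)   <
          [0,1] "from" : PP
          [1,2] "city" : (N/(N\PP))\PP
        [2,3] "river" : N\PP
      [3,4] "song" : ((S\N)/N)\N
    [4,5] "idea" : N
  [5,7] S\(S\N)   <
    [5,6] "heard" : N
    [6,7] "chased" : (S\(S\N))\N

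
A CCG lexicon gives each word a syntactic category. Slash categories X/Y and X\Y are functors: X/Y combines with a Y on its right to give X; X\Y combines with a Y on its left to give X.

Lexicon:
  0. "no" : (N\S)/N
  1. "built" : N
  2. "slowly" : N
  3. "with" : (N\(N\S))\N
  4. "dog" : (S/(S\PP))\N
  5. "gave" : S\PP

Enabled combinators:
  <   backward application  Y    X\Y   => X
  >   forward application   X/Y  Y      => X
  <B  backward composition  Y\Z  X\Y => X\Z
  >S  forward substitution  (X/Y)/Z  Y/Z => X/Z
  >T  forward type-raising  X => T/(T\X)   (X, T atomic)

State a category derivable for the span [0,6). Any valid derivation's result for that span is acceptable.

S

[0,6] S   >
  [0,5] S/(S\PP)   <
    [0,4] N   <
      [0,2] N\S   >
        [0,1] "no" : (N\S)/N
        [1,2] "built" : N
      [2,4] N\(N\S)   <
        [2,3] "slowly" : N
        [3,4] "with" : (N\(N\S))\N
    [4,5] "dog" : (S/(S\PP))\N
  [5,6] "gave" : S\PP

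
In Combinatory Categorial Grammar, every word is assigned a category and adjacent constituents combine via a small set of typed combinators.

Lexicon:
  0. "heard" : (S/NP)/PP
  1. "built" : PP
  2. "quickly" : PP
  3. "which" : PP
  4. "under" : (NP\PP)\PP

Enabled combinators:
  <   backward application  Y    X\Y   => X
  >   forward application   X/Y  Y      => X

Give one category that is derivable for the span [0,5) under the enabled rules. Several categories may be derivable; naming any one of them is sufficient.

[0,5] S   >
  [0,2] S/NP   >
    [0,1] "heard" : (S/NP)/PP
    [1,2] "built" : PP
  [2,5] NP   <
    [2,3] "quickly" : PP
    [3,5] NP\PP   <
      [3,4] "which" : PP
      [4,5] "under" : (NP\PP)\PP

S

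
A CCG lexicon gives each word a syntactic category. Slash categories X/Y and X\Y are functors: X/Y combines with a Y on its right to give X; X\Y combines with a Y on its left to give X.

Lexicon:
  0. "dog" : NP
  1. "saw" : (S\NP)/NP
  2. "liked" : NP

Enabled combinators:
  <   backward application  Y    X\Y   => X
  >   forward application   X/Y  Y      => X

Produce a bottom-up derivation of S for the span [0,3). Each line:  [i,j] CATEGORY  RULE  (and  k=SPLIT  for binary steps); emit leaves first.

[0,1] NP  lex  "dog"
[1,2] (S\NP)/NP  lex  "saw"
[2,3] NP  lex  "liked"
[1,3] S\NP  >  k=2
[0,3] S  <  k=1

[0,3] S   <
  [0,1] "dog" : NP
  [1,3] S\NP   >
    [1,2] "saw" : (S\NP)/NP
    [2,3] "liked" : NP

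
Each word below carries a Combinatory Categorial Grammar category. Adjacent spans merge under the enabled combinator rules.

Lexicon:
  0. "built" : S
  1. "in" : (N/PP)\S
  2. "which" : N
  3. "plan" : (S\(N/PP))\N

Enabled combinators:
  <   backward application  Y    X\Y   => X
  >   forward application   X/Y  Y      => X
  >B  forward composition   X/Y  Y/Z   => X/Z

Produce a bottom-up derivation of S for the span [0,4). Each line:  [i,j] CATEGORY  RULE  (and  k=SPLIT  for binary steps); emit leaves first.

[0,1] S  lex  "built"
[1,2] (N/PP)\S  lex  "in"
[0,2] N/PP  <  k=1
[2,3] N  lex  "which"
[3,4] (S\(N/PP))\N  lex  "plan"
[2,4] S\(N/PP)  <  k=3
[0,4] S  <  k=2

[0,4] S   <
  [0,2] N/PP   <
    [0,1] "built" : S
    [1,2] "in" : (N/PP)\S
  [2,4] S\(N/PP)   <
    [2,3] "which" : N
    [3,4] "plan" : (S\(N/PP))\N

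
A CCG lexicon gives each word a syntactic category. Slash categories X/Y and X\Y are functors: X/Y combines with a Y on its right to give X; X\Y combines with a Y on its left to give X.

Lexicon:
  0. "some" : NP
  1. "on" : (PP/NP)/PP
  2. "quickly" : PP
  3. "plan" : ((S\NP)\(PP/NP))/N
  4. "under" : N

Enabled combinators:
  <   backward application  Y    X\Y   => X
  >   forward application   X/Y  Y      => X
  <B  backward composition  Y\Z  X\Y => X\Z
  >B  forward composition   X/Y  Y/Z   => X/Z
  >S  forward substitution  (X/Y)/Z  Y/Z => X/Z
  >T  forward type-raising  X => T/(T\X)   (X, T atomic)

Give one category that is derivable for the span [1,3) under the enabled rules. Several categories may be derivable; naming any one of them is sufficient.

[0,5] S   >
  [0,1] S/(S\NP)   >T
    [0,1] "some" : NP
  [1,5] S\NP   <
    [1,3] PP/NP   >
      [1,2] "on" : (PP/NP)/PP
      [2,3] "quickly" : PP
    [3,5] (S\NP)\(PP/NP)   >
      [3,4] "plan" : ((S\NP)\(PP/NP))/N
      [4,5] "under" : N

PP/NP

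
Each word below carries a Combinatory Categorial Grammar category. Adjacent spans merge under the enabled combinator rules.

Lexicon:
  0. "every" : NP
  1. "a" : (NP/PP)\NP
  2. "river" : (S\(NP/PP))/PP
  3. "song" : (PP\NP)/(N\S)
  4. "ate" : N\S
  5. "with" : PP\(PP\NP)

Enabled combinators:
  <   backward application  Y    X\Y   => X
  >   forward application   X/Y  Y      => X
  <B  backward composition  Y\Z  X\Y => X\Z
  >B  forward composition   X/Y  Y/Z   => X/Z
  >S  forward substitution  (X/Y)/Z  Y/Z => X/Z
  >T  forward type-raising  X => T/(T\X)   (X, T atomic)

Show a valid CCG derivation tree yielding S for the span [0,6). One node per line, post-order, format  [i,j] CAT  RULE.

[0,6] S   >
  [0,1] S/(S\NP)   >T
    [0,1] "every" : NP
  [1,6] S\NP   <B
    [1,2] "a" : (NP/PP)\NP
    [2,6] S\(NP/PP)   >
      [2,3] "river" : (S\(NP/PP))/PP
      [3,6] PP   <
        [3,5] PP\NP   >
          [3,4] "song" : (PP\NP)/(N\S)
          [4,5] "ate" : N\S
        [5,6] "with" : PP\(PP\NP)

[0,1] NP  lex  "every"
[0,1] S/(S\NP)  >T
[1,2] (NP/PP)\NP  lex  "a"
[2,3] (S\(NP/PP))/PP  lex  "river"
[3,4] (PP\NP)/(N\S)  lex  "song"
[4,5] N\S  lex  "ate"
[3,5] PP\NP  >  k=4
[5,6] PP\(PP\NP)  lex  "with"
[3,6] PP  <  k=5
[2,6] S\(NP/PP)  >  k=3
[1,6] S\NP  <B  k=2
[0,6] S  >  k=1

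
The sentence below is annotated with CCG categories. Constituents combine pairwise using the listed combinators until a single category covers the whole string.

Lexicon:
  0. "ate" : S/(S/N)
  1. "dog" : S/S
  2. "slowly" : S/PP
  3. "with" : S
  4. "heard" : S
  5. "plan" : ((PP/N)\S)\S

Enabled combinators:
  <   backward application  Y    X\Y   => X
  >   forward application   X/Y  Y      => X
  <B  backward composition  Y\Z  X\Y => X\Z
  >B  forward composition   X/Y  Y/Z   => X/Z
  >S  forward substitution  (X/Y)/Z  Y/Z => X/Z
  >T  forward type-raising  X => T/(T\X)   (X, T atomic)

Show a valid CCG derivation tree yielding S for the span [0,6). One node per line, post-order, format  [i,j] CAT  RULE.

[0,1] S/(S/N)  lex  "ate"
[1,2] S/S  lex  "dog"
[2,3] S/PP  lex  "slowly"
[3,4] S  lex  "with"
[4,5] S  lex  "heard"
[5,6] ((PP/N)\S)\S  lex  "plan"
[4,6] (PP/N)\S  <  k=5
[3,6] PP/N  <  k=4
[2,6] S/N  >B  k=3
[1,6] S/N  >B  k=2
[0,6] S  >  k=1

[0,6] S   >
  [0,1] "ate" : S/(S/N)
  [1,6] S/N   >B
    [1,2] "dog" : S/S
    [2,6] S/N   >B
      [2,3] "slowly" : S/PP
      [3,6] PP/N   <
        [3,4] "with" : S
        [4,6] (PP/N)\S   <
          [4,5] "heard" : S
          [5,6] "plan" : ((PP/N)\S)\S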